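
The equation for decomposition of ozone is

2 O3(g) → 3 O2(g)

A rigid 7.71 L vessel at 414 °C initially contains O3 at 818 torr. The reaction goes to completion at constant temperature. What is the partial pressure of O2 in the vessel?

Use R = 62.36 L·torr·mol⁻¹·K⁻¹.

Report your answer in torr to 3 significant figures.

1230 torr

n(O3)₀ = PV/RT = (818 × 7.71) / (62.36 × 687.15) = 0.1472 mol
n(O2) = (3/2) × 0.1472 = 0.2208 mol
P(O2) = nRT/V = 0.2208 × 62.36 × 687.15 / 7.71 = 1227 torr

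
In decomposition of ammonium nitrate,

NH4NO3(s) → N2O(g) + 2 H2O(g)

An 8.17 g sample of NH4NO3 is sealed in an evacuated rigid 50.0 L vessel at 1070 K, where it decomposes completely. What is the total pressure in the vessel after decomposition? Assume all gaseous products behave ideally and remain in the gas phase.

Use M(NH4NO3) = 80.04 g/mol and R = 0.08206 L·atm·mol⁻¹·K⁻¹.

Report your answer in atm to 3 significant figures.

0.538 atm

n(NH4NO3) = 8.17 / 80.04 = 0.1021 mol
n(gas produced) = (3/1) × 0.1021 = 0.3063 mol
P = nRT/V = 0.3063 × 0.08206 × 1070 / 50.0 = 0.5379 atm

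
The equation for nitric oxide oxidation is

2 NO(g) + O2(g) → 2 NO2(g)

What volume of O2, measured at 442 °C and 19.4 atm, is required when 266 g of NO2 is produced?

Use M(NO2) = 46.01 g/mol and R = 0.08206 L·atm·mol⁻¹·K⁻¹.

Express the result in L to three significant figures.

8.74 L

n(NO2) = 266.0 / 46.01 = 5.781 mol
n(O2) = (1/2) × 5.781 = 2.890 mol
V = nRT/P = 2.890 × 0.08206 × 715.15 / 19.4 = 8.742 L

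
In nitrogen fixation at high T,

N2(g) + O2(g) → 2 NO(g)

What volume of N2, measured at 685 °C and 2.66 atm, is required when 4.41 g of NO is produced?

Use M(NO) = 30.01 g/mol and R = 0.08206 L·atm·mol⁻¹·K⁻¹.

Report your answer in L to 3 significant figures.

2.17 L

n(NO) = 4.410 / 30.01 = 0.1470 mol
n(N2) = (1/2) × 0.1470 = 0.07350 mol
V = nRT/P = 0.07350 × 0.08206 × 958.15 / 2.66 = 2.173 L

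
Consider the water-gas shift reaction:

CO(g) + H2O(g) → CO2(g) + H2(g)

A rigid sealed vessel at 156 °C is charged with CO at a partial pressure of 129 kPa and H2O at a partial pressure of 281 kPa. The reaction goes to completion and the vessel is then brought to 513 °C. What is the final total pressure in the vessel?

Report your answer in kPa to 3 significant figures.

751 kPa

With V and T fixed, P_i ∝ n_i, so the mole ratios apply directly to partial pressures at 156 °C.
P(H2O) required for 129 kPa of CO = (1/1) × 129 = 129.0 kPa; available 281 kPa, so CO is limiting.
P(H2O) remaining = 281 − (1/1) × 129 = 152.0 kPa
P(gaseous products) = (1+1)/1 × 129 = 258.0 kPa
P_total at 156 °C = 152.0 + 258.0 = 410.0 kPa
Scaling to 513 °C: P = 410.0 × 786.15/429.15 = 751.1 kPa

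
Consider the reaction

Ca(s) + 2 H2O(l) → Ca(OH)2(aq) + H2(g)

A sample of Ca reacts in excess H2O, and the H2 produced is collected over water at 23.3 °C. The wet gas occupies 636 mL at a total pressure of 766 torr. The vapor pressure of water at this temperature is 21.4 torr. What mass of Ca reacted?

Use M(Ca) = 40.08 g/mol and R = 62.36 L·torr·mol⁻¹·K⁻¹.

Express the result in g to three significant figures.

P(H2) = 766 − 21.4 = 744.6 torr
n(H2) = PV/RT = (744.6 × 0.6360) / (62.36 × 296.45) = 0.02562 mol
n(Ca) = (1/1) × 0.02562 = 0.02562 mol
m(Ca) = 0.02562 × 40.08 = 1.027 g

1.03 g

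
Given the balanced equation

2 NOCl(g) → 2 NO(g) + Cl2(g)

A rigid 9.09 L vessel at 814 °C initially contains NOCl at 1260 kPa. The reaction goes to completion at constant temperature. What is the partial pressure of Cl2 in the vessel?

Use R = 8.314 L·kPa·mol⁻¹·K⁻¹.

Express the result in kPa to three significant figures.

630 kPa

n(NOCl)₀ = PV/RT = (1260 × 9.09) / (8.314 × 1087.15) = 1.267 mol
n(Cl2) = (1/2) × 1.267 = 0.6335 mol
P(Cl2) = nRT/V = 0.6335 × 8.314 × 1087.15 / 9.09 = 629.9 kPa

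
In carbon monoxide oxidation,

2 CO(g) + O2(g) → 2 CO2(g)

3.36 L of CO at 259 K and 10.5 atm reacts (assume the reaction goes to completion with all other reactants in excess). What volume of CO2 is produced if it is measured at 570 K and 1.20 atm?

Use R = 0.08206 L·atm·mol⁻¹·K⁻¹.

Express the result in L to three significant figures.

64.7 L

n(CO) = PV/RT = (10.5 × 3.36) / (0.08206 × 259) = 1.660 mol
n(CO2) = (2/2) × 1.660 = 1.660 mol
V = nRT/P = 1.660 × 0.08206 × 570 / 1.20 = 64.70 L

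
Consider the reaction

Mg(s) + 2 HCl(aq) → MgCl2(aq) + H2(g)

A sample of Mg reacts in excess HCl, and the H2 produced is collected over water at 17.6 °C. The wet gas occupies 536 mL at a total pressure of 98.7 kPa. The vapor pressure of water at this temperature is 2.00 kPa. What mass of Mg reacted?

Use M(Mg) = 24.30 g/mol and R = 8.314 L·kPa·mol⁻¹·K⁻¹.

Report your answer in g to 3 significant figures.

P(H2) = 98.7 − 2.00 = 96.70 kPa
n(H2) = PV/RT = (96.70 × 0.5360) / (8.314 × 290.75) = 0.02144 mol
n(Mg) = (1/1) × 0.02144 = 0.02144 mol
m(Mg) = 0.02144 × 24.30 = 0.5210 g

0.521 g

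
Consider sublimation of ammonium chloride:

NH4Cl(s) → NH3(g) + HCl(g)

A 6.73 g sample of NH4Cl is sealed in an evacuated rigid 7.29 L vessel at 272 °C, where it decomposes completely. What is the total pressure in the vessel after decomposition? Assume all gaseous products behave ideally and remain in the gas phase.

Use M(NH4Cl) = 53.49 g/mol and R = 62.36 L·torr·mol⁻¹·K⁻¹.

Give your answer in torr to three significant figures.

1170 torr

n(NH4Cl) = 6.73 / 53.49 = 0.1258 mol
n(gas produced) = (2/1) × 0.1258 = 0.2516 mol
P = nRT/V = 0.2516 × 62.36 × 545.15 / 7.29 = 1173 torr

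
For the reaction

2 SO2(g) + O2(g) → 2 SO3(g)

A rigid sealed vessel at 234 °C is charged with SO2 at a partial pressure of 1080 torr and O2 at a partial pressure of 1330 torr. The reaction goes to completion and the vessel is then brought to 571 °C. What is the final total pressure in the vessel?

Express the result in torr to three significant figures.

Because the vessel is rigid and T is held at 234 °C, work the stoichiometry in partial pressures (P_i = n_iRT/V).
P(O2) required for 1080 torr of SO2 = (1/2) × 1080 = 540.0 torr; available 1330 torr, so SO2 is limiting.
P(O2) remaining = 1330 − (1/2) × 1080 = 790.0 torr
P(gaseous products) = (2)/2 × 1080 = 1080 torr
P_total at 234 °C = 790.0 + 1080 = 1870 torr
Scaling to 571 °C: P = 1870 × 844.15/507.15 = 3113 torr

3110 torr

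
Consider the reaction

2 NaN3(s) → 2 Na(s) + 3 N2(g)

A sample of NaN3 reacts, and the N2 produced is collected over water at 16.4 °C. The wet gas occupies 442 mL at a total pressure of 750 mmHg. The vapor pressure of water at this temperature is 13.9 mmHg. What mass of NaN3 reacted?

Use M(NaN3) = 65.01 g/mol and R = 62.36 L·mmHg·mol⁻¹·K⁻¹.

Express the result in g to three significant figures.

P(N2) = 750 − 13.9 = 736.1 mmHg
n(N2) = PV/RT = (736.1 × 0.4420) / (62.36 × 289.55) = 0.01802 mol
n(NaN3) = (2/3) × 0.01802 = 0.01201 mol
m(NaN3) = 0.01201 × 65.01 = 0.7808 g

0.781 g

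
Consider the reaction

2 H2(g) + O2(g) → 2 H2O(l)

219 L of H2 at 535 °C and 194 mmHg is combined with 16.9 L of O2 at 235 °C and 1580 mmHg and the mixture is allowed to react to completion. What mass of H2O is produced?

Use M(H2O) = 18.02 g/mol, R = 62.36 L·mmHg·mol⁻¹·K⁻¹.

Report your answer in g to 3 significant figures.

n(H2) = PV/RT = (194 × 219) / (62.36 × 808.15) = 0.8430 mol
n(O2) = PV/RT = (1580 × 16.9) / (62.36 × 508.15) = 0.8426 mol
For 0.8430 mol H2, stoichiometry requires (1/2) × 0.8430 = 0.4215 mol O2; 0.8426 mol is available, so H2 is limiting.
n(H2O) = (2/2) × 0.8430 = 0.8430 mol
m(H2O) = 0.8430 × 18.02 = 15.19 g

15.2 g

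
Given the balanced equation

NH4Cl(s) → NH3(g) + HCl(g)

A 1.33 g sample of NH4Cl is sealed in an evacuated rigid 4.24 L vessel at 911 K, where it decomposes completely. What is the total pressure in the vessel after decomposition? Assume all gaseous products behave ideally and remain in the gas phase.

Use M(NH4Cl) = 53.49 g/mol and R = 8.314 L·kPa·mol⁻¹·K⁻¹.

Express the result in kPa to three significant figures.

88.8 kPa

n(NH4Cl) = 1.33 / 53.49 = 0.02486 mol
n(gas produced) = (2/1) × 0.02486 = 0.04972 mol
P = nRT/V = 0.04972 × 8.314 × 911 / 4.24 = 88.82 kPa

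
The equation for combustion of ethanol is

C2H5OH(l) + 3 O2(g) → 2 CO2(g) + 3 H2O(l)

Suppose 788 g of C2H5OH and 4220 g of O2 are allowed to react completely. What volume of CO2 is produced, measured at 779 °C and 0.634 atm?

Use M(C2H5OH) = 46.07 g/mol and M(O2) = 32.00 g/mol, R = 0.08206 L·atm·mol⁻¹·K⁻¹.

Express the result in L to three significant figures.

n(C2H5OH) = 788 / 46.07 = 17.10 mol
n(O2) = 4220 / 32.00 = 131.9 mol
For 17.10 mol C2H5OH, stoichiometry requires (3/1) × 17.10 = 51.30 mol O2; 131.9 mol is available, so C2H5OH is limiting.
n(CO2) = (2/1) × 17.10 = 34.20 mol
V(CO2) = nRT/P = 34.20 × 0.08206 × 1052.15 / 0.634 = 4657 L

4660 L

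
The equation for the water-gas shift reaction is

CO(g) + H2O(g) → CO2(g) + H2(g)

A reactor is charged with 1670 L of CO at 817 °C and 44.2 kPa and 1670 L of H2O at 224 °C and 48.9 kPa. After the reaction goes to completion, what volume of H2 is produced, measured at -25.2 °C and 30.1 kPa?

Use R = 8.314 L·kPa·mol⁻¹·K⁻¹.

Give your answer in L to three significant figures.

n(CO) = PV/RT = (44.2 × 1670) / (8.314 × 1090.15) = 8.144 mol
n(H2O) = PV/RT = (48.9 × 1670) / (8.314 × 497.15) = 19.76 mol
For 8.144 mol CO, stoichiometry requires (1/1) × 8.144 = 8.144 mol H2O; 19.76 mol is available, so CO is limiting.
n(H2) = (1/1) × 8.144 = 8.144 mol
V(H2) = nRT/P = 8.144 × 8.314 × 247.95 / 30.1 = 557.8 L

558 L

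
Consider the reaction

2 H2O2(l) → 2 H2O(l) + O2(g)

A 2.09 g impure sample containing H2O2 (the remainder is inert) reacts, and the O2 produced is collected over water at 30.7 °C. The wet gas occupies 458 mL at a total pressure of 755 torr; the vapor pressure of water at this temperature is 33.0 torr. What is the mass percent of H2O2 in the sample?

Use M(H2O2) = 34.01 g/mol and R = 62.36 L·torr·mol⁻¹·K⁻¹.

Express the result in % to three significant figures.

P(O2) = 755 − 33.0 = 722.0 torr
n(O2) = PV/RT = (722.0 × 0.4580) / (62.36 × 303.85) = 0.01745 mol
n(H2O2) = (2/1) × 0.01745 = 0.03490 mol
m(H2O2) = 0.03490 × 34.01 = 1.187 g
%H2O2 = 1.187 / 2.09 × 100 = 56.79%

56.8 %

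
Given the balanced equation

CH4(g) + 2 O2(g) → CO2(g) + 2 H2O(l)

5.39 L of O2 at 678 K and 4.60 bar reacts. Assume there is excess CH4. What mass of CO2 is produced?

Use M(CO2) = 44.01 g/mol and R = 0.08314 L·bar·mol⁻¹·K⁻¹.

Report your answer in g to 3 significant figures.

n(O2) = PV/RT = (4.60 × 5.39) / (0.08314 × 678) = 0.4399 mol
n(CO2) = (1/2) × 0.4399 = 0.2200 mol
m(CO2) = 0.2200 × 44.01 = 9.682 g

9.68 g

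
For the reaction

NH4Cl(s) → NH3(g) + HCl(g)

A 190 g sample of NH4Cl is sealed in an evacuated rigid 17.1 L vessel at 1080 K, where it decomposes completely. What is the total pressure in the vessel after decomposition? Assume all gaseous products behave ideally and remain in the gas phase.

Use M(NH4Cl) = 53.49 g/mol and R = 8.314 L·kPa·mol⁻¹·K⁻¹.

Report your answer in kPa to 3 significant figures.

n(NH4Cl) = 190 / 53.49 = 3.552 mol
n(gas produced) = (2/1) × 3.552 = 7.104 mol
P = nRT/V = 7.104 × 8.314 × 1080 / 17.1 = 3730 kPa

3730 kPa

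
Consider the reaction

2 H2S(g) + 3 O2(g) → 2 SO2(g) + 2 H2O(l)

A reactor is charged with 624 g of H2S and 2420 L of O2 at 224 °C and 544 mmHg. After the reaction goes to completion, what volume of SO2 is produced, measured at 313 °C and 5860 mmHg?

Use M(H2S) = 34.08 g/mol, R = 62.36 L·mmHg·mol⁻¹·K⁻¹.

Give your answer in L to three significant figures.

114 L

n(H2S) = 624 / 34.08 = 18.31 mol
n(O2) = PV/RT = (544 × 2420) / (62.36 × 497.15) = 42.46 mol
For 18.31 mol H2S, stoichiometry requires (3/2) × 18.31 = 27.46 mol O2; 42.46 mol is available, so H2S is limiting.
n(SO2) = (2/2) × 18.31 = 18.31 mol
V(SO2) = nRT/P = 18.31 × 62.36 × 586.15 / 5860 = 114.2 L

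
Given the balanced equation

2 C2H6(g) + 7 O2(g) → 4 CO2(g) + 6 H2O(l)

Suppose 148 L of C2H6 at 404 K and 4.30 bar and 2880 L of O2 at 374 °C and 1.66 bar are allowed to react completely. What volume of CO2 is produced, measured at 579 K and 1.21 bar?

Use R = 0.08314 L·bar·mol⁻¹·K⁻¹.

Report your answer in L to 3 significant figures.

1510 L

n(C2H6) = PV/RT = (4.30 × 148) / (0.08314 × 404) = 18.95 mol
n(O2) = PV/RT = (1.66 × 2880) / (0.08314 × 647.15) = 88.86 mol
For 18.95 mol C2H6, stoichiometry requires (7/2) × 18.95 = 66.33 mol O2; 88.86 mol is available, so C2H6 is limiting.
n(CO2) = (4/2) × 18.95 = 37.90 mol
V(CO2) = nRT/P = 37.90 × 0.08314 × 579 / 1.21 = 1508 L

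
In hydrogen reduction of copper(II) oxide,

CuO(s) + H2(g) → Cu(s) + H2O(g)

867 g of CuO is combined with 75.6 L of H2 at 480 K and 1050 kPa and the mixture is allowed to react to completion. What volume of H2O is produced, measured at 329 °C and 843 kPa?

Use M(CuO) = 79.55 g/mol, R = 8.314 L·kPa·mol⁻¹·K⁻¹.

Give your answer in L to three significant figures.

n(CuO) = 867 / 79.55 = 10.90 mol
n(H2) = PV/RT = (1050 × 75.6) / (8.314 × 480) = 19.89 mol
For 10.90 mol CuO, stoichiometry requires (1/1) × 10.90 = 10.90 mol H2; 19.89 mol is available, so CuO is limiting.
n(H2O) = (1/1) × 10.90 = 10.90 mol
V(H2O) = nRT/P = 10.90 × 8.314 × 602.15 / 843 = 64.73 L

64.7 L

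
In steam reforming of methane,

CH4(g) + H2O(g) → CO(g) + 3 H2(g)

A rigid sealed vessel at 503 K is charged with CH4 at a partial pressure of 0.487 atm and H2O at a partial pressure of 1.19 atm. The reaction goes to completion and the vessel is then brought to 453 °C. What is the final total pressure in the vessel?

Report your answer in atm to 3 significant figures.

With V and T fixed, P_i ∝ n_i, so the mole ratios apply directly to partial pressures at 503 K.
P(H2O) required for 0.487 atm of CH4 = (1/1) × 0.487 = 0.4870 atm; available 1.19 atm, so CH4 is limiting.
P(H2O) remaining = 1.19 − (1/1) × 0.487 = 0.7030 atm
P(gaseous products) = (1+3)/1 × 0.487 = 1.948 atm
P_total at 503 K = 0.7030 + 1.948 = 2.651 atm
Scaling to 453 °C: P = 2.651 × 726.15/503 = 3.827 atm

3.83 atm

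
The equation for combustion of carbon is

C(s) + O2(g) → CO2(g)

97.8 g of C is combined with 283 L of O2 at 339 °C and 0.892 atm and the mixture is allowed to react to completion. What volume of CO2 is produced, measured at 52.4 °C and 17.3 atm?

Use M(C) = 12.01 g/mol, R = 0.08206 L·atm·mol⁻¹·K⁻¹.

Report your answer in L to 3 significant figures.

n(C) = 97.8 / 12.01 = 8.143 mol
n(O2) = PV/RT = (0.892 × 283) / (0.08206 × 612.15) = 5.025 mol
For 8.143 mol C, stoichiometry requires (1/1) × 8.143 = 8.143 mol O2; 5.025 mol is available, so O2 is limiting.
n(CO2) = (1/1) × 5.025 = 5.025 mol
V(CO2) = nRT/P = 5.025 × 0.08206 × 325.55 / 17.3 = 7.760 L

7.76 L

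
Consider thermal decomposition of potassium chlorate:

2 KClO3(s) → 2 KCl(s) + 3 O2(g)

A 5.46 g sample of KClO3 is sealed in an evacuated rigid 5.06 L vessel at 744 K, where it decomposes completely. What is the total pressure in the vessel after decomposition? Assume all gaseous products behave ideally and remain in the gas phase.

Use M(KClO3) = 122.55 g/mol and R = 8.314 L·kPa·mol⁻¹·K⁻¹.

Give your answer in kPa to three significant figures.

n(KClO3) = 5.46 / 122.55 = 0.04455 mol
n(gas produced) = (3/2) × 0.04455 = 0.06682 mol
P = nRT/V = 0.06682 × 8.314 × 744 / 5.06 = 81.68 kPa

81.7 kPa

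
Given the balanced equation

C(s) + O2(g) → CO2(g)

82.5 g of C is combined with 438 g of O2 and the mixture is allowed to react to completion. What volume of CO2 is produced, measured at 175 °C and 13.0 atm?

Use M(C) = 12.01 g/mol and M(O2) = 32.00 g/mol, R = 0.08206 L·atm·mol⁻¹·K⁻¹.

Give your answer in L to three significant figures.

n(C) = 82.5 / 12.01 = 6.869 mol
n(O2) = 438 / 32.00 = 13.69 mol
For 6.869 mol C, stoichiometry requires (1/1) × 6.869 = 6.869 mol O2; 13.69 mol is available, so C is limiting.
n(CO2) = (1/1) × 6.869 = 6.869 mol
V(CO2) = nRT/P = 6.869 × 0.08206 × 448.15 / 13.0 = 19.43 L

19.4 L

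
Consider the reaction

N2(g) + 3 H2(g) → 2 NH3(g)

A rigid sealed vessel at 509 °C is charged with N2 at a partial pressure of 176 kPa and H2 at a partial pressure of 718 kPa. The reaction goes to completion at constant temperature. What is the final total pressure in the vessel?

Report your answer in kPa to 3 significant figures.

At constant V, partial pressures at 509 °C are proportional to moles, so apply stoichiometry directly to pressures.
P(H2) required for 176 kPa of N2 = (3/1) × 176 = 528.0 kPa; available 718 kPa, so N2 is limiting.
P(H2) remaining = 718 − (3/1) × 176 = 190.0 kPa
P(gaseous products) = (2)/1 × 176 = 352.0 kPa
P_total at 509 °C = 190.0 + 352.0 = 542.0 kPa

542 kPa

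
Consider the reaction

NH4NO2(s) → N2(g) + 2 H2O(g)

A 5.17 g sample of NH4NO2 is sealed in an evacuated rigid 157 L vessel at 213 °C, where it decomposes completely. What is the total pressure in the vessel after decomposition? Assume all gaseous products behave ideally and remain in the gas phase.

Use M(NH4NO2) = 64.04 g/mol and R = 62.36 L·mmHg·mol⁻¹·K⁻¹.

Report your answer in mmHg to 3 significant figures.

46.8 mmHg

n(NH4NO2) = 5.17 / 64.04 = 0.08073 mol
n(gas produced) = (3/1) × 0.08073 = 0.2422 mol
P = nRT/V = 0.2422 × 62.36 × 486.15 / 157 = 46.77 mmHg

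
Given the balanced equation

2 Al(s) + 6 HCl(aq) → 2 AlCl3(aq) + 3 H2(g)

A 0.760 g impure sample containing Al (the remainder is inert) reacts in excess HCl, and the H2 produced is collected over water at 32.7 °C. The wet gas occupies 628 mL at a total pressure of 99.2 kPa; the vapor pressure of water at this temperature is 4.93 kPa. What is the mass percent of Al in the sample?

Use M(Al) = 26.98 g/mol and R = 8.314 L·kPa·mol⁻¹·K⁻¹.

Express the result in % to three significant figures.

55.1 %

P(H2) = 99.2 − 4.93 = 94.27 kPa
n(H2) = PV/RT = (94.27 × 0.6280) / (8.314 × 305.85) = 0.02328 mol
n(Al) = (2/3) × 0.02328 = 0.01552 mol
m(Al) = 0.01552 × 26.98 = 0.4187 g
%Al = 0.4187 / 0.760 × 100 = 55.09%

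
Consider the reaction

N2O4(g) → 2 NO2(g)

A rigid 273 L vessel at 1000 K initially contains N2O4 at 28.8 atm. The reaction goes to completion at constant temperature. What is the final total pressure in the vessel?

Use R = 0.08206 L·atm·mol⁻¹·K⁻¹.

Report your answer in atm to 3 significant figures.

57.6 atm

Since T and V are fixed, P_final/P_initial = n_final/n_initial = 2/1.
P_final = (2/1) × 28.8 = 57.60 atm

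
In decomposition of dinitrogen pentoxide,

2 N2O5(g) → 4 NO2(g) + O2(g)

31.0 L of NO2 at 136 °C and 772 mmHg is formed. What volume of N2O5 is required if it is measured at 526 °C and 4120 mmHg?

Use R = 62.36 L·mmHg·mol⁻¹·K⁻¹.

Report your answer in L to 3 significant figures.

5.67 L

n(NO2) = PV/RT = (772 × 31.0) / (62.36 × 409.15) = 0.9380 mol
n(N2O5) = (2/4) × 0.9380 = 0.4690 mol
V = nRT/P = 0.4690 × 62.36 × 799.15 / 4120 = 5.673 L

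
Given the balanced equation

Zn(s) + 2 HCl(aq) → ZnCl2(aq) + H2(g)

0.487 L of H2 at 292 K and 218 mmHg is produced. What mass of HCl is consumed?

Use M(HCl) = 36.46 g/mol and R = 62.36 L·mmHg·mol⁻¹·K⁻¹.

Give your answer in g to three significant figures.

n(H2) = PV/RT = (218 × 0.487) / (62.36 × 292) = 0.005830 mol
n(HCl) = (2/1) × 0.005830 = 0.01166 mol
m(HCl) = 0.01166 × 36.46 = 0.4251 g

0.425 g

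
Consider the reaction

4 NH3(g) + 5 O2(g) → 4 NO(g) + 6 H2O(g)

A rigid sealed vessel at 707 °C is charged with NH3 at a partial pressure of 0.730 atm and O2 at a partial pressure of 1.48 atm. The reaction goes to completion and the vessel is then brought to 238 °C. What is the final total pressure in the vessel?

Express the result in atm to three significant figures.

Because the vessel is rigid and T is held at 707 °C, work the stoichiometry in partial pressures (P_i = n_iRT/V).
P(O2) required for 0.730 atm of NH3 = (5/4) × 0.730 = 0.9125 atm; available 1.48 atm, so NH3 is limiting.
P(O2) remaining = 1.48 − (5/4) × 0.730 = 0.5675 atm
P(gaseous products) = (4+6)/4 × 0.730 = 1.825 atm
P_total at 707 °C = 0.5675 + 1.825 = 2.393 atm
Scaling to 238 °C: P = 2.393 × 511.15/980.15 = 1.248 atm

1.25 atm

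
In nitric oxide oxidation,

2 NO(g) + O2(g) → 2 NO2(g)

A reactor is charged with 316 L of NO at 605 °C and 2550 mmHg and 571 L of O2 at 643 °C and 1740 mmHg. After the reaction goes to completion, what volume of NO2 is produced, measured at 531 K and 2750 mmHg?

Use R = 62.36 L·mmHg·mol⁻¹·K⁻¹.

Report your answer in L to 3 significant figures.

n(NO) = PV/RT = (2550 × 316) / (62.36 × 878.15) = 14.71 mol
n(O2) = PV/RT = (1740 × 571) / (62.36 × 916.15) = 17.39 mol
For 14.71 mol NO, stoichiometry requires (1/2) × 14.71 = 7.355 mol O2; 17.39 mol is available, so NO is limiting.
n(NO2) = (2/2) × 14.71 = 14.71 mol
V(NO2) = nRT/P = 14.71 × 62.36 × 531 / 2750 = 177.1 L

177 L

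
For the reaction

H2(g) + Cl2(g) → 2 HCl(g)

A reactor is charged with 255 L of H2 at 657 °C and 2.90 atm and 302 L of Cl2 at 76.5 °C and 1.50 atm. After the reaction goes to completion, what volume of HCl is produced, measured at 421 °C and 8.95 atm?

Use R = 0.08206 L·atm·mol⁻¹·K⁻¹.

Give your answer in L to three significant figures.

123 L

n(H2) = PV/RT = (2.90 × 255) / (0.08206 × 930.15) = 9.688 mol
n(Cl2) = PV/RT = (1.50 × 302) / (0.08206 × 349.65) = 15.79 mol
For 9.688 mol H2, stoichiometry requires (1/1) × 9.688 = 9.688 mol Cl2; 15.79 mol is available, so H2 is limiting.
n(HCl) = (2/1) × 9.688 = 19.38 mol
V(HCl) = nRT/P = 19.38 × 0.08206 × 694.15 / 8.95 = 123.3 L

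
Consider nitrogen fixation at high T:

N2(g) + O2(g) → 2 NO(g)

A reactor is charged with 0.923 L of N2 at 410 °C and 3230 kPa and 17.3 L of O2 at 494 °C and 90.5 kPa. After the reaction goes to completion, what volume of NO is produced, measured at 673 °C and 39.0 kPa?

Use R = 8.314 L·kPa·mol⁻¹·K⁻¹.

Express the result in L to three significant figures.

n(N2) = PV/RT = (3230 × 0.923) / (8.314 × 683.15) = 0.5249 mol
n(O2) = PV/RT = (90.5 × 17.3) / (8.314 × 767.15) = 0.2455 mol
For 0.5249 mol N2, stoichiometry requires (1/1) × 0.5249 = 0.5249 mol O2; 0.2455 mol is available, so O2 is limiting.
n(NO) = (2/1) × 0.2455 = 0.4910 mol
V(NO) = nRT/P = 0.4910 × 8.314 × 946.15 / 39.0 = 99.03 L

99.0 L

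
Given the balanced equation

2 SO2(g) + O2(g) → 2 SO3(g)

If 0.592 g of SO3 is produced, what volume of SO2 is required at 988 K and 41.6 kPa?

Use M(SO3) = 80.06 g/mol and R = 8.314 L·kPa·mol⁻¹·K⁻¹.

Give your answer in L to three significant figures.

n(SO3) = 0.5920 / 80.06 = 0.007394 mol
n(SO2) = (2/2) × 0.007394 = 0.007394 mol
V = nRT/P = 0.007394 × 8.314 × 988 / 41.6 = 1.460 L

1.46 L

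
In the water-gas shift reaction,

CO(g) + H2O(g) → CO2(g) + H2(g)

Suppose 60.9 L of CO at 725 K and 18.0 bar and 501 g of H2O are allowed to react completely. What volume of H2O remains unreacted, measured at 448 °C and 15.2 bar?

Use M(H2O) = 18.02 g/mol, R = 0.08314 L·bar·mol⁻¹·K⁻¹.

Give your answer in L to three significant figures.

n(CO) = PV/RT = (18.0 × 60.9) / (0.08314 × 725) = 18.19 mol
n(H2O) = 501 / 18.02 = 27.80 mol
For 18.19 mol CO, stoichiometry requires (1/1) × 18.19 = 18.19 mol H2O; 27.80 mol is available, so CO is limiting.
n(H2O) consumed = (1/1) × 18.19 = 18.19 mol; remaining = 27.80 − 18.19 = 9.610 mol
V(H2O) = nRT/P = 9.610 × 0.08314 × 721.15 / 15.2 = 37.91 L

37.9 L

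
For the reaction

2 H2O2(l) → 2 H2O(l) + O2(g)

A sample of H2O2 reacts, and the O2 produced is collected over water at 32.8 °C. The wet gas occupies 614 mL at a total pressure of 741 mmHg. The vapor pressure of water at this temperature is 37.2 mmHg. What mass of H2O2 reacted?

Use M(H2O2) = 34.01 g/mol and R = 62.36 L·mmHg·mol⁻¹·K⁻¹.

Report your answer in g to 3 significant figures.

1.54 g

P(O2) = 741 − 37.2 = 703.8 mmHg
n(O2) = PV/RT = (703.8 × 0.6140) / (62.36 × 305.95) = 0.02265 mol
n(H2O2) = (2/1) × 0.02265 = 0.04530 mol
m(H2O2) = 0.04530 × 34.01 = 1.541 g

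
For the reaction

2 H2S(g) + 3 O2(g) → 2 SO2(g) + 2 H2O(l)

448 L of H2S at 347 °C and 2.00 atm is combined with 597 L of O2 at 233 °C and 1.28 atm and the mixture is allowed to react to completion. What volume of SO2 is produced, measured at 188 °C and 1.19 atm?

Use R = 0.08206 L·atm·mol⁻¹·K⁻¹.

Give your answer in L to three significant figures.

n(H2S) = PV/RT = (2.00 × 448) / (0.08206 × 620.15) = 17.61 mol
n(O2) = PV/RT = (1.28 × 597) / (0.08206 × 506.15) = 18.40 mol
For 17.61 mol H2S, stoichiometry requires (3/2) × 17.61 = 26.41 mol O2; 18.40 mol is available, so O2 is limiting.
n(SO2) = (2/3) × 18.40 = 12.27 mol
V(SO2) = nRT/P = 12.27 × 0.08206 × 461.15 / 1.19 = 390.2 L

390 L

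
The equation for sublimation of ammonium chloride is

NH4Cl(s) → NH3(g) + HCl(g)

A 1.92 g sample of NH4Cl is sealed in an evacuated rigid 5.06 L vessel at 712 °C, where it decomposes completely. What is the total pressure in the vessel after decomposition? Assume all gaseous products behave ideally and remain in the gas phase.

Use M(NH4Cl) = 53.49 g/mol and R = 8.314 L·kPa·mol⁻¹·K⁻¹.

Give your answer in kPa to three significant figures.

116 kPa

n(NH4Cl) = 1.92 / 53.49 = 0.03589 mol
n(gas produced) = (2/1) × 0.03589 = 0.07178 mol
P = nRT/V = 0.07178 × 8.314 × 985.15 / 5.06 = 116.2 kPa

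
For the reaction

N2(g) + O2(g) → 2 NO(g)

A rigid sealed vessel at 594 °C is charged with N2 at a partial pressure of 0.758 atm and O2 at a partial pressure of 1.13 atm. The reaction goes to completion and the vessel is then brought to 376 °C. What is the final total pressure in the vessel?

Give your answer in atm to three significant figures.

1.41 atm

With V and T fixed, P_i ∝ n_i, so the mole ratios apply directly to partial pressures at 594 °C.
P(O2) required for 0.758 atm of N2 = (1/1) × 0.758 = 0.7580 atm; available 1.13 atm, so N2 is limiting.
P(O2) remaining = 1.13 − (1/1) × 0.758 = 0.3720 atm
P(gaseous products) = (2)/1 × 0.758 = 1.516 atm
P_total at 594 °C = 0.3720 + 1.516 = 1.888 atm
Scaling to 376 °C: P = 1.888 × 649.15/867.15 = 1.413 atm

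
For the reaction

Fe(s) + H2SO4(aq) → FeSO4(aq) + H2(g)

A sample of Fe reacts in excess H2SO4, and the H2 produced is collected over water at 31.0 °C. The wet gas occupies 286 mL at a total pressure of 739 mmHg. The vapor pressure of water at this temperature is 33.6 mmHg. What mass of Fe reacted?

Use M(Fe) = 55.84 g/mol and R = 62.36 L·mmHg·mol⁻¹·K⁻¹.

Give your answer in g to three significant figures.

P(H2) = 739 − 33.6 = 705.4 mmHg
n(H2) = PV/RT = (705.4 × 0.2860) / (62.36 × 304.15) = 0.01064 mol
n(Fe) = (1/1) × 0.01064 = 0.01064 mol
m(Fe) = 0.01064 × 55.84 = 0.5941 g

0.594 g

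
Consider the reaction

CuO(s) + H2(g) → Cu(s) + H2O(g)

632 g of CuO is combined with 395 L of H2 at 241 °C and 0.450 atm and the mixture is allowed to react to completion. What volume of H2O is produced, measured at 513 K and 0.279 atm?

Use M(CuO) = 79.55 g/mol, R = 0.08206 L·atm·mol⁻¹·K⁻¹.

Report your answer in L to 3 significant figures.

636 L

n(CuO) = 632 / 79.55 = 7.945 mol
n(H2) = PV/RT = (0.450 × 395) / (0.08206 × 514.15) = 4.213 mol
For 7.945 mol CuO, stoichiometry requires (1/1) × 7.945 = 7.945 mol H2; 4.213 mol is available, so H2 is limiting.
n(H2O) = (1/1) × 4.213 = 4.213 mol
V(H2O) = nRT/P = 4.213 × 0.08206 × 513 / 0.279 = 635.7 L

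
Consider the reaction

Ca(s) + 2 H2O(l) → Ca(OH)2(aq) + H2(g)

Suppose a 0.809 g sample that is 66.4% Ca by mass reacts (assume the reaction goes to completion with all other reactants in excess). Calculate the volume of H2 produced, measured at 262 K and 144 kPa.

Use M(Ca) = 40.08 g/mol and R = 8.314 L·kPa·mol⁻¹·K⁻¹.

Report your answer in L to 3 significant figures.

0.203 L

mass of Ca = 0.809 × 66.4/100 = 0.5372 g
n(Ca) = 0.5372 / 40.08 = 0.01340 mol
n(H2) = (1/1) × 0.01340 = 0.01340 mol
V = nRT/P = 0.01340 × 8.314 × 262 / 144 = 0.2027 L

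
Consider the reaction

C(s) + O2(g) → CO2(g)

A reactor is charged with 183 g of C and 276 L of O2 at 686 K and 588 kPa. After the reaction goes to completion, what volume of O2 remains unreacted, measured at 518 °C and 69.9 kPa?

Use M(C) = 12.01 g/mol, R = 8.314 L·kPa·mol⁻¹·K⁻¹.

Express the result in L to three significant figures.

1240 L

n(C) = 183 / 12.01 = 15.24 mol
n(O2) = PV/RT = (588 × 276) / (8.314 × 686) = 28.45 mol
For 15.24 mol C, stoichiometry requires (1/1) × 15.24 = 15.24 mol O2; 28.45 mol is available, so C is limiting.
n(O2) consumed = (1/1) × 15.24 = 15.24 mol; remaining = 28.45 − 15.24 = 13.21 mol
V(O2) = nRT/P = 13.21 × 8.314 × 791.15 / 69.9 = 1243 L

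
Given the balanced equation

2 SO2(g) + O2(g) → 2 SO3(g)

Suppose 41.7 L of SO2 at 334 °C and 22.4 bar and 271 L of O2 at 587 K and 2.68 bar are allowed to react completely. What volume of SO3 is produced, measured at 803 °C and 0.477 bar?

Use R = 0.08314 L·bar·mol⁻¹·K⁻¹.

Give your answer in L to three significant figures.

3470 L

n(SO2) = PV/RT = (22.4 × 41.7) / (0.08314 × 607.15) = 18.50 mol
n(O2) = PV/RT = (2.68 × 271) / (0.08314 × 587) = 14.88 mol
For 18.50 mol SO2, stoichiometry requires (1/2) × 18.50 = 9.250 mol O2; 14.88 mol is available, so SO2 is limiting.
n(SO3) = (2/2) × 18.50 = 18.50 mol
V(SO3) = nRT/P = 18.50 × 0.08314 × 1076.15 / 0.477 = 3470 L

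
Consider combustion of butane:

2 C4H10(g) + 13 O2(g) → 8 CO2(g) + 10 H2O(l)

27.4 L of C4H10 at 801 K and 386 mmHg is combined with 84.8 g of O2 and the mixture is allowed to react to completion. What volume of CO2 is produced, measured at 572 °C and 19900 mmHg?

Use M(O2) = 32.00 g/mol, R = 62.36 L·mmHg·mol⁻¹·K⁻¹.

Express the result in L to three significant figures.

2.24 L

n(C4H10) = PV/RT = (386 × 27.4) / (62.36 × 801) = 0.2117 mol
n(O2) = 84.8 / 32.00 = 2.650 mol
For 0.2117 mol C4H10, stoichiometry requires (13/2) × 0.2117 = 1.376 mol O2; 2.650 mol is available, so C4H10 is limiting.
n(CO2) = (8/2) × 0.2117 = 0.8468 mol
V(CO2) = nRT/P = 0.8468 × 62.36 × 845.15 / 19900 = 2.243 L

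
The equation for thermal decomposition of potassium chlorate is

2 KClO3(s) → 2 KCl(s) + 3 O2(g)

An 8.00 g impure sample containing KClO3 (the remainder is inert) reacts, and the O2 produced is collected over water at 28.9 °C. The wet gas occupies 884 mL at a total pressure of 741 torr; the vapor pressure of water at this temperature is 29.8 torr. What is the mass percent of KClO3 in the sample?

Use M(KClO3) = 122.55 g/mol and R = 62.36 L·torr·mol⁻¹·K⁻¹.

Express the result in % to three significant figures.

34.1 %

P(O2) = 741 − 29.8 = 711.2 torr
n(O2) = PV/RT = (711.2 × 0.8840) / (62.36 × 302.05) = 0.03338 mol
n(KClO3) = (2/3) × 0.03338 = 0.02225 mol
m(KClO3) = 0.02225 × 122.55 = 2.727 g
%KClO3 = 2.727 / 8.00 × 100 = 34.09%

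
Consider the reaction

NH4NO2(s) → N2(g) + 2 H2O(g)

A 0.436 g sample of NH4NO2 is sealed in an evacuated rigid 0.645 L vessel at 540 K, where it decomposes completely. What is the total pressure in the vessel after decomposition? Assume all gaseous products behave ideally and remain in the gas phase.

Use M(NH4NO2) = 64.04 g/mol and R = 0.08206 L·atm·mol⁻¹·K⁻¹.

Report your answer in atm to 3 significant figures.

n(NH4NO2) = 0.436 / 64.04 = 0.006808 mol
n(gas produced) = (3/1) × 0.006808 = 0.02042 mol
P = nRT/V = 0.02042 × 0.08206 × 540 / 0.645 = 1.403 atm

1.40 atm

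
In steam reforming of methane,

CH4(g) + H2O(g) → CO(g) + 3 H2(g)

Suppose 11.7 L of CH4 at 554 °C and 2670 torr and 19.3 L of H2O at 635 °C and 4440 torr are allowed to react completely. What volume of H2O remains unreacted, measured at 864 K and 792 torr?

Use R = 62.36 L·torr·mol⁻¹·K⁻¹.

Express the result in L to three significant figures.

n(CH4) = PV/RT = (2670 × 11.7) / (62.36 × 827.15) = 0.6056 mol
n(H2O) = PV/RT = (4440 × 19.3) / (62.36 × 908.15) = 1.513 mol
For 0.6056 mol CH4, stoichiometry requires (1/1) × 0.6056 = 0.6056 mol H2O; 1.513 mol is available, so CH4 is limiting.
n(H2O) consumed = (1/1) × 0.6056 = 0.6056 mol; remaining = 1.513 − 0.6056 = 0.9074 mol
V(H2O) = nRT/P = 0.9074 × 62.36 × 864 / 792 = 61.73 L

61.7 L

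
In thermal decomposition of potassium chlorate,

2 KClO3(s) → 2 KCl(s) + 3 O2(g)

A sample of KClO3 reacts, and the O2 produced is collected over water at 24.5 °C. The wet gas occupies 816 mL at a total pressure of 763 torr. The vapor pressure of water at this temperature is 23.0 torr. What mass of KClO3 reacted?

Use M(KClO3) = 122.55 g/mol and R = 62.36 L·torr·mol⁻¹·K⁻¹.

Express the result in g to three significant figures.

P(O2) = 763 − 23.0 = 740.0 torr
n(O2) = PV/RT = (740.0 × 0.8160) / (62.36 × 297.65) = 0.03253 mol
n(KClO3) = (2/3) × 0.03253 = 0.02169 mol
m(KClO3) = 0.02169 × 122.55 = 2.658 g

2.66 g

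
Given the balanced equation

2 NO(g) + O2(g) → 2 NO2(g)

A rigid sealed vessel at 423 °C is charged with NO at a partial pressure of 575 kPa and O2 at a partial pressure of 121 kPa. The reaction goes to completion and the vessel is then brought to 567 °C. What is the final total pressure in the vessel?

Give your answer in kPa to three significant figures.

694 kPa

Because the vessel is rigid and T is held at 423 °C, work the stoichiometry in partial pressures (P_i = n_iRT/V).
P(O2) required for 575 kPa of NO = (1/2) × 575 = 287.5 kPa; available 121 kPa, so O2 is limiting.
P(NO) remaining = 575 − (2/1) × 121 = 333.0 kPa
P(gaseous products) = (2)/1 × 121 = 242.0 kPa
P_total at 423 °C = 333.0 + 242.0 = 575.0 kPa
Scaling to 567 °C: P = 575.0 × 840.15/696.15 = 693.9 kPa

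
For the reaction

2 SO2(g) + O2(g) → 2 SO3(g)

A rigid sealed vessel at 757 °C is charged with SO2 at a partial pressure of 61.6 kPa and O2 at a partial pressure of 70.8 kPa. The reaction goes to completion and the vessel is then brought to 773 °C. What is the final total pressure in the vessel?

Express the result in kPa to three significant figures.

With V and T fixed, P_i ∝ n_i, so the mole ratios apply directly to partial pressures at 757 °C.
P(O2) required for 61.6 kPa of SO2 = (1/2) × 61.6 = 30.80 kPa; available 70.8 kPa, so SO2 is limiting.
P(O2) remaining = 70.8 − (1/2) × 61.6 = 40.00 kPa
P(gaseous products) = (2)/2 × 61.6 = 61.60 kPa
P_total at 757 °C = 40.00 + 61.60 = 101.6 kPa
Scaling to 773 °C: P = 101.6 × 1046.15/1030.15 = 103.2 kPa

103 kPa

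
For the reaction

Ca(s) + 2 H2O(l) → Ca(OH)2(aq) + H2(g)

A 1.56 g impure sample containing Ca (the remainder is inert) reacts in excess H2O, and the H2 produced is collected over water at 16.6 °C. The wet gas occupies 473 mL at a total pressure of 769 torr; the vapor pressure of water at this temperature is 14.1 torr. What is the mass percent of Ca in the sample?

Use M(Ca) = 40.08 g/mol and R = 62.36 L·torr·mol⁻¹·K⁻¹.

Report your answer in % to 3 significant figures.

50.8 %

P(H2) = 769 − 14.1 = 754.9 torr
n(H2) = PV/RT = (754.9 × 0.4730) / (62.36 × 289.75) = 0.01976 mol
n(Ca) = (1/1) × 0.01976 = 0.01976 mol
m(Ca) = 0.01976 × 40.08 = 0.7920 g
%Ca = 0.7920 / 1.56 × 100 = 50.77%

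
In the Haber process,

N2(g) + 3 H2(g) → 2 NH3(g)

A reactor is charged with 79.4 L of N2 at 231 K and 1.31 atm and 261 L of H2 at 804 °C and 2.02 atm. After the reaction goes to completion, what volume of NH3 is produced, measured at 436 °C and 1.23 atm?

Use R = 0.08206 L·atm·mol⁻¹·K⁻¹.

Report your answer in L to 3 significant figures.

188 L

n(N2) = PV/RT = (1.31 × 79.4) / (0.08206 × 231) = 5.487 mol
n(H2) = PV/RT = (2.02 × 261) / (0.08206 × 1077.15) = 5.965 mol
For 5.487 mol N2, stoichiometry requires (3/1) × 5.487 = 16.46 mol H2; 5.965 mol is available, so H2 is limiting.
n(NH3) = (2/3) × 5.965 = 3.977 mol
V(NH3) = nRT/P = 3.977 × 0.08206 × 709.15 / 1.23 = 188.2 L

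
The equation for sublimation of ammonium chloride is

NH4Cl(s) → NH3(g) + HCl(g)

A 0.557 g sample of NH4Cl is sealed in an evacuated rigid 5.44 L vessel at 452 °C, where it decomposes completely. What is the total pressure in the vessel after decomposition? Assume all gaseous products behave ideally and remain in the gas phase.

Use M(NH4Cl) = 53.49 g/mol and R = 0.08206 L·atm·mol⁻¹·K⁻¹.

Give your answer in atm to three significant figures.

0.228 atm

n(NH4Cl) = 0.557 / 53.49 = 0.01041 mol
n(gas produced) = (2/1) × 0.01041 = 0.02082 mol
P = nRT/V = 0.02082 × 0.08206 × 725.15 / 5.44 = 0.2277 atm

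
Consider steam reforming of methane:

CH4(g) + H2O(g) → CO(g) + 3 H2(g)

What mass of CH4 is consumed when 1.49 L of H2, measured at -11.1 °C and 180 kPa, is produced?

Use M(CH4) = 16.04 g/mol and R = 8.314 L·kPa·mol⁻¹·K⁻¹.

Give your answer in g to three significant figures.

0.658 g

n(H2) = PV/RT = (180 × 1.49) / (8.314 × 262.05) = 0.1231 mol
n(CH4) = (1/3) × 0.1231 = 0.04103 mol
m(CH4) = 0.04103 × 16.04 = 0.6581 g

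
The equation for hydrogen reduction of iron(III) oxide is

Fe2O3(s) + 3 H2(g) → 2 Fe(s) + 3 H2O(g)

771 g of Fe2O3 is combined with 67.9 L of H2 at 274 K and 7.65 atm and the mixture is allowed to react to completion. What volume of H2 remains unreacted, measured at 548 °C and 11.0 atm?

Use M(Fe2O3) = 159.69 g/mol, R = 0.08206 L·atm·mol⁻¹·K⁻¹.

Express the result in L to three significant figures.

52.8 L

n(Fe2O3) = 771 / 159.69 = 4.828 mol
n(H2) = PV/RT = (7.65 × 67.9) / (0.08206 × 274) = 23.10 mol
For 4.828 mol Fe2O3, stoichiometry requires (3/1) × 4.828 = 14.48 mol H2; 23.10 mol is available, so Fe2O3 is limiting.
n(H2) consumed = (3/1) × 4.828 = 14.48 mol; remaining = 23.10 − 14.48 = 8.620 mol
V(H2) = nRT/P = 8.620 × 0.08206 × 821.15 / 11.0 = 52.80 L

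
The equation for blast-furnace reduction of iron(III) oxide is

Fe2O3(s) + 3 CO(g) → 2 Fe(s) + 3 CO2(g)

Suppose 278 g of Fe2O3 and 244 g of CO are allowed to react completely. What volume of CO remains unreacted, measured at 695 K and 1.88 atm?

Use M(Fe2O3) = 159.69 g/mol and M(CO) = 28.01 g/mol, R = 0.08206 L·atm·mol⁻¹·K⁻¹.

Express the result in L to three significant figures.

n(Fe2O3) = 278 / 159.69 = 1.741 mol
n(CO) = 244 / 28.01 = 8.711 mol
For 1.741 mol Fe2O3, stoichiometry requires (3/1) × 1.741 = 5.223 mol CO; 8.711 mol is available, so Fe2O3 is limiting.
n(CO) consumed = (3/1) × 1.741 = 5.223 mol; remaining = 8.711 − 5.223 = 3.488 mol
V(CO) = nRT/P = 3.488 × 0.08206 × 695 / 1.88 = 105.8 L

106 L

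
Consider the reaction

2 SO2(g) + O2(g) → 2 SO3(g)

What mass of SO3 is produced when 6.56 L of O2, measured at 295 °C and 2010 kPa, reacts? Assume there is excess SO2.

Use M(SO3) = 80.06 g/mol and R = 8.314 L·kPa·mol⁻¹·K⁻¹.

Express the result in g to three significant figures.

n(O2) = PV/RT = (2010 × 6.56) / (8.314 × 568.15) = 2.791 mol
n(SO3) = (2/1) × 2.791 = 5.582 mol
m(SO3) = 5.582 × 80.06 = 446.9 g

447 g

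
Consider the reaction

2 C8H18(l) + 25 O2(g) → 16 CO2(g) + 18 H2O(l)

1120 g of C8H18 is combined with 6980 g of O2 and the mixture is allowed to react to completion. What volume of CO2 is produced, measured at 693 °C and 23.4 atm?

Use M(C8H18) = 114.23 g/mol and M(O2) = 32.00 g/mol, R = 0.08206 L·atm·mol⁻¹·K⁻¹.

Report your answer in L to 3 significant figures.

266 L

n(C8H18) = 1120 / 114.23 = 9.805 mol
n(O2) = 6980 / 32.00 = 218.1 mol
For 9.805 mol C8H18, stoichiometry requires (25/2) × 9.805 = 122.6 mol O2; 218.1 mol is available, so C8H18 is limiting.
n(CO2) = (16/2) × 9.805 = 78.44 mol
V(CO2) = nRT/P = 78.44 × 0.08206 × 966.15 / 23.4 = 265.8 L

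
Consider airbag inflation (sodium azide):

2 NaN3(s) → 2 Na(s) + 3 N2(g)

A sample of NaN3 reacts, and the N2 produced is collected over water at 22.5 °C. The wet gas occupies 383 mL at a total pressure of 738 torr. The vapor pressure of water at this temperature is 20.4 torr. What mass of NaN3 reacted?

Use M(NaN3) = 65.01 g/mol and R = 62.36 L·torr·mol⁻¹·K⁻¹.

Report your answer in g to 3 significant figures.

0.646 g

P(N2) = 738 − 20.4 = 717.6 torr
n(N2) = PV/RT = (717.6 × 0.3830) / (62.36 × 295.65) = 0.01491 mol
n(NaN3) = (2/3) × 0.01491 = 0.009940 mol
m(NaN3) = 0.009940 × 65.01 = 0.6462 g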